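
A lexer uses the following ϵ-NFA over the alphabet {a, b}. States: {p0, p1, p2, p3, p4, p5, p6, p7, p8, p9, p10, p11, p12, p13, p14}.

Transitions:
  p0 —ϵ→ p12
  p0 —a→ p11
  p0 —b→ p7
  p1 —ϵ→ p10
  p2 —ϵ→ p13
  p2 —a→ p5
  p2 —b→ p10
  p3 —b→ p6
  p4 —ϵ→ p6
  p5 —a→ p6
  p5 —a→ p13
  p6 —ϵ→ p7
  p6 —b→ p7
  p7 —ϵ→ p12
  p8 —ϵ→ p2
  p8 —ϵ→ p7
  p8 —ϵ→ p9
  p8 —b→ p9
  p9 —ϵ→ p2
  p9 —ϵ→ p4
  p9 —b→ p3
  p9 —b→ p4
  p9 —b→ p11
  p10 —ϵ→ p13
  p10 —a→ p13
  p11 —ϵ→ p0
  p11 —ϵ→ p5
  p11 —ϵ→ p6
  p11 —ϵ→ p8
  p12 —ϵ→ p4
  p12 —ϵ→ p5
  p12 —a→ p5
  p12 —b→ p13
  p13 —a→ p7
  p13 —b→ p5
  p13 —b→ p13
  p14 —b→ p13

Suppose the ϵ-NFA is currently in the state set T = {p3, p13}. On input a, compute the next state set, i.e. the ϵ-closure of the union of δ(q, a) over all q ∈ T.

p13 on a → {p7}.
No a-transition from p3.
Union after reading a: {p7}.
Now take the ϵ-closure:
From p7 via ϵ: add p12.
From p12 via ϵ: add p4, p5.
From p4 via ϵ: add p6.
No new states can be added; the closed set is {p4, p5, p6, p7, p12}.

{p4, p5, p6, p7, p12}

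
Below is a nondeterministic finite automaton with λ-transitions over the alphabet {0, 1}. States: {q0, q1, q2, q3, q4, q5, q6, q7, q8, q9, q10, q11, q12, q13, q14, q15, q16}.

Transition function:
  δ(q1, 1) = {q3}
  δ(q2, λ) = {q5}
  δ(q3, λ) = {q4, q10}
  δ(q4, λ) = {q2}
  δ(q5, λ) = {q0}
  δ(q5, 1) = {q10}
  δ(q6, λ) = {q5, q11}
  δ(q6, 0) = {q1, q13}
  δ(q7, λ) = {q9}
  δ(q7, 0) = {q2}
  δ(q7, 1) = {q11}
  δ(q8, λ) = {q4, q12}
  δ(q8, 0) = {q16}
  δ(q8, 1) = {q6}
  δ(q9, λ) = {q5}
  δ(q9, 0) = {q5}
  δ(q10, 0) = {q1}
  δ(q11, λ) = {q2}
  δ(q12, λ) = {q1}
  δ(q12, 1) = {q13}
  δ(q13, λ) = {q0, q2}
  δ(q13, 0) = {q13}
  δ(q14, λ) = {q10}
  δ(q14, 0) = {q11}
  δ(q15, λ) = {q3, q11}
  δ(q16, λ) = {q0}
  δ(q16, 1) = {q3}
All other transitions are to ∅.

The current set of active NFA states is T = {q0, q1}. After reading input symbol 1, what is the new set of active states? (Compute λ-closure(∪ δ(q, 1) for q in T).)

{q0, q2, q3, q4, q5, q10}

q1 on 1 → {q3}.
No 1-transition from q0.
Union after reading 1: {q3}.
Now take the λ-closure:
From q3 via λ: add q4, q10.
From q4 via λ: add q2.
From q2 via λ: add q5.
From q5 via λ: add q0.
No new states can be added; the closed set is {q0, q2, q3, q4, q5, q10}.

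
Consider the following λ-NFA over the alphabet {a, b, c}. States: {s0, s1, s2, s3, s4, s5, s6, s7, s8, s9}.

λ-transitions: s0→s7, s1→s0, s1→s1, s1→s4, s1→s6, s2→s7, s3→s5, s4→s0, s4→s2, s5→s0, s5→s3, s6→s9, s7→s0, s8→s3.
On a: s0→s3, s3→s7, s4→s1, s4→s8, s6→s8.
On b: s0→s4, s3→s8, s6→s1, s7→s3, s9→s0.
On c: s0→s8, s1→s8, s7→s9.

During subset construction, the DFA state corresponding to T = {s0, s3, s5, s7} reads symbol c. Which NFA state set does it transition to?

{s0, s3, s5, s7, s8, s9}

s0 on c → {s8}.
s7 on c → {s9}.
No c-transition from s3, s5.
Union after reading c: {s8, s9}.
Now take the λ-closure:
From s8 via λ: add s3.
From s3 via λ: add s5.
From s5 via λ: add s0.
From s0 via λ: add s7.
No new states can be added; the closed set is {s0, s3, s5, s7, s8, s9}.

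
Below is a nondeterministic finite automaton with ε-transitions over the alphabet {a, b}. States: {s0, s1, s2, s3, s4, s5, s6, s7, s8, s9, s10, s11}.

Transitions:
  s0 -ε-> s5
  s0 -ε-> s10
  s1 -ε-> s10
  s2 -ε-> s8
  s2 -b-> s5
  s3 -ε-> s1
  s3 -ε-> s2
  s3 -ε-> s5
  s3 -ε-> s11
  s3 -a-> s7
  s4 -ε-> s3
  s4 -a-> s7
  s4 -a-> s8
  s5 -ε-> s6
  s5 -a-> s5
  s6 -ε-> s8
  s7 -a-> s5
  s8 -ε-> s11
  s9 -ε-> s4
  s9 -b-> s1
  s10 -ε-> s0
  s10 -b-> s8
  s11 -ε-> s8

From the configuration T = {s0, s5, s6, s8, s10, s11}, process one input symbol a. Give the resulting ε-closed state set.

{s5, s6, s8, s11}

s5 on a → {s5}.
No a-transition from s0, s6, s8, s10, s11.
Union after reading a: {s5}.
Now take the ε-closure:
From s5 via ε: add s6.
From s6 via ε: add s8.
From s8 via ε: add s11.
No new states can be added; the closed set is {s5, s6, s8, s11}.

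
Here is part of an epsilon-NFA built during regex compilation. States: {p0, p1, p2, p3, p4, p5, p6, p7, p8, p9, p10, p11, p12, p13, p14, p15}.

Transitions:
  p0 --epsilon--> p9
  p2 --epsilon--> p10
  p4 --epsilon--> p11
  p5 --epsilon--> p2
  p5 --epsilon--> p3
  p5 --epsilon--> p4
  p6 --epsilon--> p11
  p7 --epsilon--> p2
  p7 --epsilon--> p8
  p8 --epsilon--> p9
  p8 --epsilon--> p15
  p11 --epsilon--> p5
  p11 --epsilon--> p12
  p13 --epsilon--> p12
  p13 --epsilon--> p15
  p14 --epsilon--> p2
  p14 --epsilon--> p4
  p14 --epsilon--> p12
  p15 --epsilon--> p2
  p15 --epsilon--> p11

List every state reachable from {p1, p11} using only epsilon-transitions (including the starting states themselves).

Start with {p1, p11}.
From p11 via epsilon: add p5, p12.
From p5 via epsilon: add p2, p3, p4.
From p2 via epsilon: add p10.
No new states can be added; the closed set is {p1, p2, p3, p4, p5, p10, p11, p12}.

{p1, p2, p3, p4, p5, p10, p11, p12}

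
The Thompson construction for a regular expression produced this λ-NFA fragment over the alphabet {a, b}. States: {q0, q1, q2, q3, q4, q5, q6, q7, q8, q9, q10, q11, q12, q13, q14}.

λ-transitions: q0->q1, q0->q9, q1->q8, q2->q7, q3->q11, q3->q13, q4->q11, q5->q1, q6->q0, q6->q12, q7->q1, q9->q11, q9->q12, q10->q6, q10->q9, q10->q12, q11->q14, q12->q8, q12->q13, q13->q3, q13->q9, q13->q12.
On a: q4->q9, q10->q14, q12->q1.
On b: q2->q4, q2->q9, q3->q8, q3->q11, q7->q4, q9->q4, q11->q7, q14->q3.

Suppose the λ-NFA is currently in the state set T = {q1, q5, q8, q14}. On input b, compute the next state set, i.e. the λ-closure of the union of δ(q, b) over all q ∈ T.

q14 on b → {q3}.
No b-transition from q1, q5, q8.
Union after reading b: {q3}.
Now take the λ-closure:
From q3 via λ: add q11, q13.
From q11 via λ: add q14.
From q13 via λ: add q9, q12.
From q12 via λ: add q8.
No new states can be added; the closed set is {q3, q8, q9, q11, q12, q13, q14}.

{q3, q8, q9, q11, q12, q13, q14}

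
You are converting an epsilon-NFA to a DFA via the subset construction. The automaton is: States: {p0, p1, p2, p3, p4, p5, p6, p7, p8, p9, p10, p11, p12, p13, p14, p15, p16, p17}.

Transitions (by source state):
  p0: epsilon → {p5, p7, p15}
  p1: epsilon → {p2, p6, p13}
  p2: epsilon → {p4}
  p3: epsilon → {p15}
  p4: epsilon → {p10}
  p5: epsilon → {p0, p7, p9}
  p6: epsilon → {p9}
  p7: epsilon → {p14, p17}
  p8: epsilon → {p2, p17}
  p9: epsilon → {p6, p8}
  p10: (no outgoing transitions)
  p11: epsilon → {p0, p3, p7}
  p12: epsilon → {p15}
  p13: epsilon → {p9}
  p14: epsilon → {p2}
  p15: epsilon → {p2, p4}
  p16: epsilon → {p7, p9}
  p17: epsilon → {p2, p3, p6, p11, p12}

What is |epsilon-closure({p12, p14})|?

6

Start with {p12, p14}.
From p12 via epsilon: add p15.
From p14 via epsilon: add p2.
From p2 via epsilon: add p4.
From p4 via epsilon: add p10.
epsilon-closure = {p2, p4, p10, p12, p14, p15}, which has 6 states.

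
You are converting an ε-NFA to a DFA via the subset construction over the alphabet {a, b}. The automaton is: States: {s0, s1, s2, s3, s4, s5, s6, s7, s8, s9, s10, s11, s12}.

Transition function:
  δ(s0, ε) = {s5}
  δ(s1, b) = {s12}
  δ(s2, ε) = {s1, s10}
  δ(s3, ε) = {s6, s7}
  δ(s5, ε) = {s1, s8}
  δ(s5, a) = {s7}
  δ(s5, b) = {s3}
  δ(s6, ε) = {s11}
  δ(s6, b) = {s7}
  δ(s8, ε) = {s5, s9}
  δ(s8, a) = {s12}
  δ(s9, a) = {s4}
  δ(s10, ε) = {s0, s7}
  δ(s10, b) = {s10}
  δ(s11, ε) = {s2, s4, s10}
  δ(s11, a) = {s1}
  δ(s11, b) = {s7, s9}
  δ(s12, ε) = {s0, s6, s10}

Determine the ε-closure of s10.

Start with {s10}.
From s10 via ε: add s0, s7.
From s0 via ε: add s5.
From s5 via ε: add s1, s8.
From s8 via ε: add s9.
No new states can be added; the closed set is {s0, s1, s5, s7, s8, s9, s10}.

{s0, s1, s5, s7, s8, s9, s10}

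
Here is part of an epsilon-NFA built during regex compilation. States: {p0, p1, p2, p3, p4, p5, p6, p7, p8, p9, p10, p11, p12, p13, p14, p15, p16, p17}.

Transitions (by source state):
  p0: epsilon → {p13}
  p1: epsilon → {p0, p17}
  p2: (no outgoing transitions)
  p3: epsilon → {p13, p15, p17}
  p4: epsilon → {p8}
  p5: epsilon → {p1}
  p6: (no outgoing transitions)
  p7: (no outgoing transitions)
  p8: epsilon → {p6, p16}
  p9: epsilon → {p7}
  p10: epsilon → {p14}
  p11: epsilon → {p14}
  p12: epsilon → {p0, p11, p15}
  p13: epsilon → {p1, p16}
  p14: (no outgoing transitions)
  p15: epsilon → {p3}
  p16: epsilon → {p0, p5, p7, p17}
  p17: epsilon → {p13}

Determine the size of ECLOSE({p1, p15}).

9

Start with {p1, p15}.
From p1 via epsilon: add p0, p17.
From p15 via epsilon: add p3.
From p0 via epsilon: add p13.
From p13 via epsilon: add p16.
From p16 via epsilon: add p5, p7.
epsilon-closure = {p0, p1, p3, p5, p7, p13, p15, p16, p17}, which has 9 states.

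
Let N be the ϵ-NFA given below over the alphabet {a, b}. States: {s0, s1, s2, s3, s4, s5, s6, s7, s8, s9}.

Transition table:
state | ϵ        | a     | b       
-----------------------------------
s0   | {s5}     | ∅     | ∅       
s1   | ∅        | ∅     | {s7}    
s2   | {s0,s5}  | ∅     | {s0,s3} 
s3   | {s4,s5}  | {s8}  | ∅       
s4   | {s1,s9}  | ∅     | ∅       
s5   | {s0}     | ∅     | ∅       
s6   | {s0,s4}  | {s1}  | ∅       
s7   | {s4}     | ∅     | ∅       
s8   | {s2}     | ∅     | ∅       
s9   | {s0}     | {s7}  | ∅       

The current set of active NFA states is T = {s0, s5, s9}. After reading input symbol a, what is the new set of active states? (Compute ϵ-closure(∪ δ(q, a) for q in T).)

{s0, s1, s4, s5, s7, s9}

s9 on a → {s7}.
No a-transition from s0, s5.
Union after reading a: {s7}.
Now take the ϵ-closure:
From s7 via ϵ: add s4.
From s4 via ϵ: add s1, s9.
From s9 via ϵ: add s0.
From s0 via ϵ: add s5.
No new states can be added; the closed set is {s0, s1, s4, s5, s7, s9}.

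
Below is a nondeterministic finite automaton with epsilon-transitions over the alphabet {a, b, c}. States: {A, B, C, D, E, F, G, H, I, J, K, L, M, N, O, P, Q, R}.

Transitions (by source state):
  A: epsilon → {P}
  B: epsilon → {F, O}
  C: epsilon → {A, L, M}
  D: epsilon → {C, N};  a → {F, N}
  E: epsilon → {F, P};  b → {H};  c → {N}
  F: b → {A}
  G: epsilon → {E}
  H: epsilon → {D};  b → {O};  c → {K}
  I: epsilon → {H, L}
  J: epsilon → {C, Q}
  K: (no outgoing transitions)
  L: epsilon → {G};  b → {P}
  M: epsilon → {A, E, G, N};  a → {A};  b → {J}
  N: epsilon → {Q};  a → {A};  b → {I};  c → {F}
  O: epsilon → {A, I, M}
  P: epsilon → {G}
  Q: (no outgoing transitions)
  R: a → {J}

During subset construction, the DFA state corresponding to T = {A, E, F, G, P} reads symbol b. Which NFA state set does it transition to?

E on b → {H}.
F on b → {A}.
No b-transition from A, G, P.
Union after reading b: {A, H}.
Now take the epsilon-closure:
From A via epsilon: add P.
From H via epsilon: add D.
From D via epsilon: add C, N.
From P via epsilon: add G.
From C via epsilon: add L, M.
From G via epsilon: add E.
From N via epsilon: add Q.
From E via epsilon: add F.
No new states can be added; the closed set is {A, C, D, E, F, G, H, L, M, N, P, Q}.

{A, C, D, E, F, G, H, L, M, N, P, Q}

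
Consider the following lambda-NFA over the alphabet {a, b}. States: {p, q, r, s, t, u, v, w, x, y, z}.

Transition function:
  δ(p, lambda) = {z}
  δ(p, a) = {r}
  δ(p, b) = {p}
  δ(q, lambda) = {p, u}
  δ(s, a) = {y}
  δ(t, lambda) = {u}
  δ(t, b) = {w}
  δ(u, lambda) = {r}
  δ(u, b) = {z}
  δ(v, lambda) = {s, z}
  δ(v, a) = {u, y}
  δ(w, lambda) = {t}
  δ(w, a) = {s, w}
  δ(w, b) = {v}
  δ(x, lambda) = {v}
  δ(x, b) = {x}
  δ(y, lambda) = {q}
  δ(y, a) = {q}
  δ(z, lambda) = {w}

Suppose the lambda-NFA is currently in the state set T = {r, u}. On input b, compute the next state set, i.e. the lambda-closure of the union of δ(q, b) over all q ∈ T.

{r, t, u, w, z}

u on b → {z}.
No b-transition from r.
Union after reading b: {z}.
Now take the lambda-closure:
From z via lambda: add w.
From w via lambda: add t.
From t via lambda: add u.
From u via lambda: add r.
No new states can be added; the closed set is {r, t, u, w, z}.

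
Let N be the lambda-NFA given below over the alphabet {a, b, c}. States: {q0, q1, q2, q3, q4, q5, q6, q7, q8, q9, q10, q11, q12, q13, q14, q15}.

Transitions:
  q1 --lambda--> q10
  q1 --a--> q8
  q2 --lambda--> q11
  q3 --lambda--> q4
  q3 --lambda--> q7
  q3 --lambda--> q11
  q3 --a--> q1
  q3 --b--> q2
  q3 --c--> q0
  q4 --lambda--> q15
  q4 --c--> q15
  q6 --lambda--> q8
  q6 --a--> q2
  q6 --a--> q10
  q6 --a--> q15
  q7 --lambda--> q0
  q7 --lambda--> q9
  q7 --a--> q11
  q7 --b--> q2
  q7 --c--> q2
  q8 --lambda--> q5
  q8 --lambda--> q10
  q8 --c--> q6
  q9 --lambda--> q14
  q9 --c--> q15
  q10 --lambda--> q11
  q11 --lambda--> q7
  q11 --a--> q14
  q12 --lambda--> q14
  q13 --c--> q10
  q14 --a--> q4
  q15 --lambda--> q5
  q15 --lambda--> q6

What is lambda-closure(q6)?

{q0, q5, q6, q7, q8, q9, q10, q11, q14}

Start with {q6}.
From q6 via lambda: add q8.
From q8 via lambda: add q5, q10.
From q10 via lambda: add q11.
From q11 via lambda: add q7.
From q7 via lambda: add q0, q9.
From q9 via lambda: add q14.
No new states can be added; the closed set is {q0, q5, q6, q7, q8, q9, q10, q11, q14}.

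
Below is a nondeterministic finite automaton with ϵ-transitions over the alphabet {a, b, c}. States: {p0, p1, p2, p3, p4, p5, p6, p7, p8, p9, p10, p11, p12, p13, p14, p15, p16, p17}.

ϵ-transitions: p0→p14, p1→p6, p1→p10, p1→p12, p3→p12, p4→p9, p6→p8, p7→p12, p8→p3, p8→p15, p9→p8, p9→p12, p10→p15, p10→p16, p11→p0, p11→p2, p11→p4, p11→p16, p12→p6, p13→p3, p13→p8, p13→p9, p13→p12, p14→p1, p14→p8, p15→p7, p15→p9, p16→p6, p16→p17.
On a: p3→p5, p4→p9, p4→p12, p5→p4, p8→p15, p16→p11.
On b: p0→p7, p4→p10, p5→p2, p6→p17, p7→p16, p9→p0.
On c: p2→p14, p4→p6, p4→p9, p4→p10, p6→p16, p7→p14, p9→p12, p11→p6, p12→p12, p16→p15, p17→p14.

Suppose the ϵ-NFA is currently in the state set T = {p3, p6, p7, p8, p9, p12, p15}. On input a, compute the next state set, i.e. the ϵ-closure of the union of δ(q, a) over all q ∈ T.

p3 on a → {p5}.
p8 on a → {p15}.
No a-transition from p6, p7, p9, p12, p15.
Union after reading a: {p5, p15}.
Now take the ϵ-closure:
From p15 via ϵ: add p7, p9.
From p7 via ϵ: add p12.
From p9 via ϵ: add p8.
From p8 via ϵ: add p3.
From p12 via ϵ: add p6.
No new states can be added; the closed set is {p3, p5, p6, p7, p8, p9, p12, p15}.

{p3, p5, p6, p7, p8, p9, p12, p15}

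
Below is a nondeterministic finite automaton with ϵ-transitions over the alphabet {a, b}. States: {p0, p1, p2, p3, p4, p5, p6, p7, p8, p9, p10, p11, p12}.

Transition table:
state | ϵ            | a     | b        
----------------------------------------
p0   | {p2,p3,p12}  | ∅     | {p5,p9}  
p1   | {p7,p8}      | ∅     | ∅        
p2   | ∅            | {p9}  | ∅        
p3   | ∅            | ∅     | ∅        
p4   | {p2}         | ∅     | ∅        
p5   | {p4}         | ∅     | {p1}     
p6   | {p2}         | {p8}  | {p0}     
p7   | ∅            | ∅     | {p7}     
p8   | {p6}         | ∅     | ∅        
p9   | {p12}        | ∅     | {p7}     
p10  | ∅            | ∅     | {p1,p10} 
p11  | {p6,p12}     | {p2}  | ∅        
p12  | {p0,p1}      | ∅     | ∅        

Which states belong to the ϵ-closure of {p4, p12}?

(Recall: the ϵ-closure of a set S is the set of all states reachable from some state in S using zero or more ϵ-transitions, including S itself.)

Start with {p4, p12}.
From p4 via ϵ: add p2.
From p12 via ϵ: add p0, p1.
From p0 via ϵ: add p3.
From p1 via ϵ: add p7, p8.
From p8 via ϵ: add p6.
No new states can be added; the closed set is {p0, p1, p2, p3, p4, p6, p7, p8, p12}.

{p0, p1, p2, p3, p4, p6, p7, p8, p12}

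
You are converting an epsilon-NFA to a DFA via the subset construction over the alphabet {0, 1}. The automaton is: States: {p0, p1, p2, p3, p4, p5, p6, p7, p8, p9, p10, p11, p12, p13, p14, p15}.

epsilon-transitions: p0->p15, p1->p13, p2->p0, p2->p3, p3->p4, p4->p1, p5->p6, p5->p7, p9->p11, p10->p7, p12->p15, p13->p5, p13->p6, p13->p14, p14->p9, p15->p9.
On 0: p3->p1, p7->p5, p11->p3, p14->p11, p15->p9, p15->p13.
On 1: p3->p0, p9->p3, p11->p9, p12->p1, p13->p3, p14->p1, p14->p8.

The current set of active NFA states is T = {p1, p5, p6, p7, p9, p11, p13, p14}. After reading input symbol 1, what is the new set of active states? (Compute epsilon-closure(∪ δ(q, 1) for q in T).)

{p1, p3, p4, p5, p6, p7, p8, p9, p11, p13, p14}

p9 on 1 → {p3}.
p11 on 1 → {p9}.
p13 on 1 → {p3}.
p14 on 1 → {p1, p8}.
No 1-transition from p1, p5, p6, p7.
Union after reading 1: {p1, p3, p8, p9}.
Now take the epsilon-closure:
From p1 via epsilon: add p13.
From p3 via epsilon: add p4.
From p9 via epsilon: add p11.
From p13 via epsilon: add p5, p6, p14.
From p5 via epsilon: add p7.
No new states can be added; the closed set is {p1, p3, p4, p5, p6, p7, p8, p9, p11, p13, p14}.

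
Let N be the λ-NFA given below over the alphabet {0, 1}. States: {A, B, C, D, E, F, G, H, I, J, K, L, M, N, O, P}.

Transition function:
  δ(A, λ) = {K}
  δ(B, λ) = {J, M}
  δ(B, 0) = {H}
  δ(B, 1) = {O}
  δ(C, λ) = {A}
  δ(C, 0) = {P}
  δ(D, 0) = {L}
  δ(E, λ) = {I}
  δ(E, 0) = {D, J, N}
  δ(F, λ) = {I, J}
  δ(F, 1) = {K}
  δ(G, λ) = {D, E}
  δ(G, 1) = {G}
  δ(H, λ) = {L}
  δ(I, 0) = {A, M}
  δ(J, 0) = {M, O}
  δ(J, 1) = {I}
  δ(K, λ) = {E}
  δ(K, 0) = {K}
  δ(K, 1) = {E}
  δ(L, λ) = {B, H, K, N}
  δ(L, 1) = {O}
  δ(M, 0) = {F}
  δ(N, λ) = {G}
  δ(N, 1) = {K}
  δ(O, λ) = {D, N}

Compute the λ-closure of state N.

Start with {N}.
From N via λ: add G.
From G via λ: add D, E.
From E via λ: add I.
No new states can be added; the closed set is {D, E, G, I, N}.

{D, E, G, I, N}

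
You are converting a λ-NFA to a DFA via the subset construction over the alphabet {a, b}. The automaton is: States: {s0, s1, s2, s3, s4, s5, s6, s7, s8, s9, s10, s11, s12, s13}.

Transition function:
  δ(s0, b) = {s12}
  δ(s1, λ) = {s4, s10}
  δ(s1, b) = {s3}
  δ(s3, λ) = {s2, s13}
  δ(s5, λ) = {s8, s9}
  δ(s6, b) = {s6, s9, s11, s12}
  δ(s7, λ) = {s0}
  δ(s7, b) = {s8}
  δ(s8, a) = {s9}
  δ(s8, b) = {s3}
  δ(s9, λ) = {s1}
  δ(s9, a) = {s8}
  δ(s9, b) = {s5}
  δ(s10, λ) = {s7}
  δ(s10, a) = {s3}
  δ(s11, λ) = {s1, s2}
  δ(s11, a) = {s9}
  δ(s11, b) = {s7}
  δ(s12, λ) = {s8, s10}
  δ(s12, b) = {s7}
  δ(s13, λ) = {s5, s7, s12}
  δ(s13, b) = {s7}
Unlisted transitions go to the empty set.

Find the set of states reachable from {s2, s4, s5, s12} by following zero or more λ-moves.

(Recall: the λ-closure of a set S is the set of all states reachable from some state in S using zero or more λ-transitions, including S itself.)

{s0, s1, s2, s4, s5, s7, s8, s9, s10, s12}

Start with {s2, s4, s5, s12}.
From s5 via λ: add s8, s9.
From s12 via λ: add s10.
From s9 via λ: add s1.
From s10 via λ: add s7.
From s7 via λ: add s0.
No new states can be added; the closed set is {s0, s1, s2, s4, s5, s7, s8, s9, s10, s12}.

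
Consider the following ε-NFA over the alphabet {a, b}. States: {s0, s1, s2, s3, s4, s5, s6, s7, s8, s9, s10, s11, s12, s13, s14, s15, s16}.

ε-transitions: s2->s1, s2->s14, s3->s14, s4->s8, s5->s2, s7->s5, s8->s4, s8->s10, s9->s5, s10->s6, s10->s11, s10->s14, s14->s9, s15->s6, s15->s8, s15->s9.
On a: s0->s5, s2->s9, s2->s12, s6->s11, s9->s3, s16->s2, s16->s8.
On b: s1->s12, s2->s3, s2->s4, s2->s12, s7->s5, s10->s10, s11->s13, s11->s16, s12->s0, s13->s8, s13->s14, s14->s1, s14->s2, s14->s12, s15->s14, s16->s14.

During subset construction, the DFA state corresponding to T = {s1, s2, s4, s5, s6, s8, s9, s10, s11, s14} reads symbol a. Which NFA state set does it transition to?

s2 on a → {s9, s12}.
s6 on a → {s11}.
s9 on a → {s3}.
No a-transition from s1, s4, s5, s8, s10, s11, s14.
Union after reading a: {s3, s9, s11, s12}.
Now take the ε-closure:
From s3 via ε: add s14.
From s9 via ε: add s5.
From s5 via ε: add s2.
From s2 via ε: add s1.
No new states can be added; the closed set is {s1, s2, s3, s5, s9, s11, s12, s14}.

{s1, s2, s3, s5, s9, s11, s12, s14}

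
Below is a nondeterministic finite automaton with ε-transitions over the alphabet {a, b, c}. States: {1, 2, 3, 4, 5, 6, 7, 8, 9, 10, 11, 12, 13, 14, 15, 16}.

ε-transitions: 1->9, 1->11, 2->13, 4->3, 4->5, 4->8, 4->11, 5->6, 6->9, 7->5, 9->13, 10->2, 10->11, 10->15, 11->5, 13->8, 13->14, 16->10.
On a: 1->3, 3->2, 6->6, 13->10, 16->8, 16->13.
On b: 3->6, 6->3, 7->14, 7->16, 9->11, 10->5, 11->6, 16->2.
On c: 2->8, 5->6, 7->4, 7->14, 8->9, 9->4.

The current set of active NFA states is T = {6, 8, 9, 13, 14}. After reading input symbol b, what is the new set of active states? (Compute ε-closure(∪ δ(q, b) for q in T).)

{3, 5, 6, 8, 9, 11, 13, 14}

6 on b → {3}.
9 on b → {11}.
No b-transition from 8, 13, 14.
Union after reading b: {3, 11}.
Now take the ε-closure:
From 11 via ε: add 5.
From 5 via ε: add 6.
From 6 via ε: add 9.
From 9 via ε: add 13.
From 13 via ε: add 8, 14.
No new states can be added; the closed set is {3, 5, 6, 8, 9, 11, 13, 14}.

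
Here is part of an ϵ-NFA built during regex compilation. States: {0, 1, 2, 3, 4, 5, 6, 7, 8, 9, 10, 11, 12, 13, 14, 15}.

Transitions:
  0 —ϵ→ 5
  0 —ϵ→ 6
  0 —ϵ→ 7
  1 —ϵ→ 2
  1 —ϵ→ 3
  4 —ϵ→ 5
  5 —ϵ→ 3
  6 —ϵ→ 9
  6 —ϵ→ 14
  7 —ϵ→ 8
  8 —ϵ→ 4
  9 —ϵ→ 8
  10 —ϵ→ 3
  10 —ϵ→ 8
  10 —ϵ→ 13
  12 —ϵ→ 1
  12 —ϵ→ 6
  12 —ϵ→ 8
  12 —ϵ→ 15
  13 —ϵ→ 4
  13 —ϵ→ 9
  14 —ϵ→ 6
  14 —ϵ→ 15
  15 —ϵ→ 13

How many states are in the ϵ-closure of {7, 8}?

Start with {7, 8}.
From 8 via ϵ: add 4.
From 4 via ϵ: add 5.
From 5 via ϵ: add 3.
ϵ-closure = {3, 4, 5, 7, 8}, which has 5 states.

5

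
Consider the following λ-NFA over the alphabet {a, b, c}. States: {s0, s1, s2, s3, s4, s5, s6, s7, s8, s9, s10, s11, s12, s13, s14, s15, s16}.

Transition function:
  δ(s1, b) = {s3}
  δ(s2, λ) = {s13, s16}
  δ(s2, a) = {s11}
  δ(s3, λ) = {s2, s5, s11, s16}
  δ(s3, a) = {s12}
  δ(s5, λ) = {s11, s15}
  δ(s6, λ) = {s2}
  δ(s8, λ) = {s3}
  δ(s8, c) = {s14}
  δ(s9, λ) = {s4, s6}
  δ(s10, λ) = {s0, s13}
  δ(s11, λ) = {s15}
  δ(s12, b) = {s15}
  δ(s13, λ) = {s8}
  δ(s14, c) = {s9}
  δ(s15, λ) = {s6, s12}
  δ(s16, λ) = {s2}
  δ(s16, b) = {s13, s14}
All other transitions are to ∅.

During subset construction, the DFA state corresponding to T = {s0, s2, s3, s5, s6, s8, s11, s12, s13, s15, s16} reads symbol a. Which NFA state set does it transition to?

{s2, s3, s5, s6, s8, s11, s12, s13, s15, s16}

s2 on a → {s11}.
s3 on a → {s12}.
No a-transition from s0, s5, s6, s8, s11, s12, s13, s15, s16.
Union after reading a: {s11, s12}.
Now take the λ-closure:
From s11 via λ: add s15.
From s15 via λ: add s6.
From s6 via λ: add s2.
From s2 via λ: add s13, s16.
From s13 via λ: add s8.
From s8 via λ: add s3.
From s3 via λ: add s5.
No new states can be added; the closed set is {s2, s3, s5, s6, s8, s11, s12, s13, s15, s16}.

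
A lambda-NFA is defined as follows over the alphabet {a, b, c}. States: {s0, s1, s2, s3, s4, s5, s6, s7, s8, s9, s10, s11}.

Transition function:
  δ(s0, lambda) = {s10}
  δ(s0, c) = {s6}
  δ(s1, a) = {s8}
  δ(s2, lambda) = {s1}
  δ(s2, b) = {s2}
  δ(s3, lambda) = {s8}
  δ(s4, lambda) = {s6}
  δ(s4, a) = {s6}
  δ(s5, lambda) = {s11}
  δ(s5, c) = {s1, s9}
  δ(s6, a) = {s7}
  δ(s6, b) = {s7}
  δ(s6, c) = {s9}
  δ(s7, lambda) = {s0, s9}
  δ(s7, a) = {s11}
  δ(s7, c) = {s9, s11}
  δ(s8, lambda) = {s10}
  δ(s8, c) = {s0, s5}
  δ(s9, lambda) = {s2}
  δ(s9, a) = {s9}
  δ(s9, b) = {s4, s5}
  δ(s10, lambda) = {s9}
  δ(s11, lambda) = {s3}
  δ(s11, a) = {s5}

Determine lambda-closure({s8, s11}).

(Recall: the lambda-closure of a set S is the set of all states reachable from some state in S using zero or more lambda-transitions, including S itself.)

Start with {s8, s11}.
From s8 via lambda: add s10.
From s11 via lambda: add s3.
From s10 via lambda: add s9.
From s9 via lambda: add s2.
From s2 via lambda: add s1.
No new states can be added; the closed set is {s1, s2, s3, s8, s9, s10, s11}.

{s1, s2, s3, s8, s9, s10, s11}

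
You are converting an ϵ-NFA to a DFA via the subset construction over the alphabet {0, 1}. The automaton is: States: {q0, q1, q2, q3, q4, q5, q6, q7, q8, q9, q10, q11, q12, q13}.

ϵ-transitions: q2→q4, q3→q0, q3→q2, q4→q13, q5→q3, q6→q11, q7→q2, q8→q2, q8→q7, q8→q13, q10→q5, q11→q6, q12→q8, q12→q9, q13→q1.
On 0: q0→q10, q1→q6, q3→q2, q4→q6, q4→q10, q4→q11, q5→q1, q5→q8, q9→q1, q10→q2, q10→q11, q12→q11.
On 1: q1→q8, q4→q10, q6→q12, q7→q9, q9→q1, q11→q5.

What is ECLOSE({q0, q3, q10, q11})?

{q0, q1, q2, q3, q4, q5, q6, q10, q11, q13}

Start with {q0, q3, q10, q11}.
From q3 via ϵ: add q2.
From q10 via ϵ: add q5.
From q11 via ϵ: add q6.
From q2 via ϵ: add q4.
From q4 via ϵ: add q13.
From q13 via ϵ: add q1.
No new states can be added; the closed set is {q0, q1, q2, q3, q4, q5, q6, q10, q11, q13}.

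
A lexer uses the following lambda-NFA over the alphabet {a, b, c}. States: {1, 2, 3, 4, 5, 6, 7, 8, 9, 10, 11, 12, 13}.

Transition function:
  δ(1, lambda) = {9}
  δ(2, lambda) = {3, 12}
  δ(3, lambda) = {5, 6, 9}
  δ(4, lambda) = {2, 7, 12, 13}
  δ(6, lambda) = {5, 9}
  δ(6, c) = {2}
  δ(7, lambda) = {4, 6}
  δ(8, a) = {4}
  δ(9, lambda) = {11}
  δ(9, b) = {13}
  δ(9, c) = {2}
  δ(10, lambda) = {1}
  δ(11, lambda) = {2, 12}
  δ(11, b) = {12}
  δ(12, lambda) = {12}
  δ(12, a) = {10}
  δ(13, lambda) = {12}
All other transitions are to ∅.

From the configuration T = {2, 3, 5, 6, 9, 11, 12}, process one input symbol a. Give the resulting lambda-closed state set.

{1, 2, 3, 5, 6, 9, 10, 11, 12}

12 on a → {10}.
No a-transition from 2, 3, 5, 6, 9, 11.
Union after reading a: {10}.
Now take the lambda-closure:
From 10 via lambda: add 1.
From 1 via lambda: add 9.
From 9 via lambda: add 11.
From 11 via lambda: add 2, 12.
From 2 via lambda: add 3.
From 3 via lambda: add 5, 6.
No new states can be added; the closed set is {1, 2, 3, 5, 6, 9, 10, 11, 12}.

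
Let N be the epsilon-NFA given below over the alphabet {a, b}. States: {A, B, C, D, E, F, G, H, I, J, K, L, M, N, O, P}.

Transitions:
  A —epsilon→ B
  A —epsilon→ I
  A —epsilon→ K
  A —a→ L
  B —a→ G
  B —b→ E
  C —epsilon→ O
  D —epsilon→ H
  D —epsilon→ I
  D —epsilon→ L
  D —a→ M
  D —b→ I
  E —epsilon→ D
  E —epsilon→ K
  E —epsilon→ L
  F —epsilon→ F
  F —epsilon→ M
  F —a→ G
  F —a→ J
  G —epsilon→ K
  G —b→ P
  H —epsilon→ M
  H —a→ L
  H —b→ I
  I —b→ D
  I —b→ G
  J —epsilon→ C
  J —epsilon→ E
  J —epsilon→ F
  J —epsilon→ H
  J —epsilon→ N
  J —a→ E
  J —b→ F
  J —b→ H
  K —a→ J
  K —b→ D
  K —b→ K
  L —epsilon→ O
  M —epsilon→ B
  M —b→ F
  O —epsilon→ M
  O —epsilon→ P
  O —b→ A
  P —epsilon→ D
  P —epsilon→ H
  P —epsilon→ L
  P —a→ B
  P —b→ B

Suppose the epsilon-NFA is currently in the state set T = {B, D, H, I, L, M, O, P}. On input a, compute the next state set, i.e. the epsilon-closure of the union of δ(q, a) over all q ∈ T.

B on a → {G}.
D on a → {M}.
H on a → {L}.
P on a → {B}.
No a-transition from I, L, M, O.
Union after reading a: {B, G, L, M}.
Now take the epsilon-closure:
From G via epsilon: add K.
From L via epsilon: add O.
From O via epsilon: add P.
From P via epsilon: add D, H.
From D via epsilon: add I.
No new states can be added; the closed set is {B, D, G, H, I, K, L, M, O, P}.

{B, D, G, H, I, K, L, M, O, P}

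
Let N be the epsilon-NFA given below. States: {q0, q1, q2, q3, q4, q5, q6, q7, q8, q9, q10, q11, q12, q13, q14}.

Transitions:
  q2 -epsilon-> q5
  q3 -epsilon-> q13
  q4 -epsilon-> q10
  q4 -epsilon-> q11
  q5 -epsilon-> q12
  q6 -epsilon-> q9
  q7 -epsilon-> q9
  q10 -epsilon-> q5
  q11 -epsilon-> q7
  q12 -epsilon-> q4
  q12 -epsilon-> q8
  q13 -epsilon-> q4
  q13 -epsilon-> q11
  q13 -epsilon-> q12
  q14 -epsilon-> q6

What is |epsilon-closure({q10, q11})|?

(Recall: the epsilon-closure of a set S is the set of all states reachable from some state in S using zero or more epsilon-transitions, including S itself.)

8

Start with {q10, q11}.
From q10 via epsilon: add q5.
From q11 via epsilon: add q7.
From q5 via epsilon: add q12.
From q7 via epsilon: add q9.
From q12 via epsilon: add q4, q8.
epsilon-closure = {q4, q5, q7, q8, q9, q10, q11, q12}, which has 8 states.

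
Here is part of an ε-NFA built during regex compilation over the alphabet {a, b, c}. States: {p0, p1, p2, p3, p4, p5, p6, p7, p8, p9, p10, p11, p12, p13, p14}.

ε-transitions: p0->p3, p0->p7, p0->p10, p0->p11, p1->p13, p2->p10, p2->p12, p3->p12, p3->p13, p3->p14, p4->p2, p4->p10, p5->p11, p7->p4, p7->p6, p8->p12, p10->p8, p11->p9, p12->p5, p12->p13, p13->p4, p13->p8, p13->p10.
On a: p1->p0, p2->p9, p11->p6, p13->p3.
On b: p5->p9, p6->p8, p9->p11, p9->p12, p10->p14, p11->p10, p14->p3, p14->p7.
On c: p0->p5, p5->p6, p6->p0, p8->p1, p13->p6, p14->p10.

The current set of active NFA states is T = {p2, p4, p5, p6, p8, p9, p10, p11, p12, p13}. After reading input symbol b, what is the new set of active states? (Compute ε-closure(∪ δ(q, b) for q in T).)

p5 on b → {p9}.
p6 on b → {p8}.
p9 on b → {p11, p12}.
p10 on b → {p14}.
p11 on b → {p10}.
No b-transition from p2, p4, p8, p12, p13.
Union after reading b: {p8, p9, p10, p11, p12, p14}.
Now take the ε-closure:
From p12 via ε: add p5, p13.
From p13 via ε: add p4.
From p4 via ε: add p2.
No new states can be added; the closed set is {p2, p4, p5, p8, p9, p10, p11, p12, p13, p14}.

{p2, p4, p5, p8, p9, p10, p11, p12, p13, p14}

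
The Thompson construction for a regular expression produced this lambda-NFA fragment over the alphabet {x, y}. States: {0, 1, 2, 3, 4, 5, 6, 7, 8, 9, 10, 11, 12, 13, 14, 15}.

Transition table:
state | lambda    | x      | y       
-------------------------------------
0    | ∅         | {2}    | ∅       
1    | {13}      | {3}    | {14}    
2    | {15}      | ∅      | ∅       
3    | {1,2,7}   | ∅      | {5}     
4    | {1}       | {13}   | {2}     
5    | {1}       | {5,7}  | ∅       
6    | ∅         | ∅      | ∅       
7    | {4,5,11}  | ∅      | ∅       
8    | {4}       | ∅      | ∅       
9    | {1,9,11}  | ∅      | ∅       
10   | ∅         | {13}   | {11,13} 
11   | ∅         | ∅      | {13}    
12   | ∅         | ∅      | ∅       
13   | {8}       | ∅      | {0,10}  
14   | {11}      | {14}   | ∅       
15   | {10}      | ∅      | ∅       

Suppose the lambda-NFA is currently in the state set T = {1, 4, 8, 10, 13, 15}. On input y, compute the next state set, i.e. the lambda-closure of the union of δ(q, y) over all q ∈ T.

1 on y → {14}.
4 on y → {2}.
10 on y → {11, 13}.
13 on y → {0, 10}.
No y-transition from 8, 15.
Union after reading y: {0, 2, 10, 11, 13, 14}.
Now take the lambda-closure:
From 2 via lambda: add 15.
From 13 via lambda: add 8.
From 8 via lambda: add 4.
From 4 via lambda: add 1.
No new states can be added; the closed set is {0, 1, 2, 4, 8, 10, 11, 13, 14, 15}.

{0, 1, 2, 4, 8, 10, 11, 13, 14, 15}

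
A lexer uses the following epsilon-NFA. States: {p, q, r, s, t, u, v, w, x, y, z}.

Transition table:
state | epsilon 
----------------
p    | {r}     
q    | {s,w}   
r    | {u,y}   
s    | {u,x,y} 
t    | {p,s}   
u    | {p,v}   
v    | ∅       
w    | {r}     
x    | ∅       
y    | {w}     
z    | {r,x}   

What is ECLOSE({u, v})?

Start with {u, v}.
From u via epsilon: add p.
From p via epsilon: add r.
From r via epsilon: add y.
From y via epsilon: add w.
No new states can be added; the closed set is {p, r, u, v, w, y}.

{p, r, u, v, w, y}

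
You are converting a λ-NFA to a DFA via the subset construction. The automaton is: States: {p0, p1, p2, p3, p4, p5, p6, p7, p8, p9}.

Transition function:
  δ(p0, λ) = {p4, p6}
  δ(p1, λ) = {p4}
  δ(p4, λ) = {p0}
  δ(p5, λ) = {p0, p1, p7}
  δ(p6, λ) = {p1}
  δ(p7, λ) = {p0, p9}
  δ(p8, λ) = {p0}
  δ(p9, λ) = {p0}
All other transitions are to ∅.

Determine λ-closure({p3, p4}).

{p0, p1, p3, p4, p6}

Start with {p3, p4}.
From p4 via λ: add p0.
From p0 via λ: add p6.
From p6 via λ: add p1.
No new states can be added; the closed set is {p0, p1, p3, p4, p6}.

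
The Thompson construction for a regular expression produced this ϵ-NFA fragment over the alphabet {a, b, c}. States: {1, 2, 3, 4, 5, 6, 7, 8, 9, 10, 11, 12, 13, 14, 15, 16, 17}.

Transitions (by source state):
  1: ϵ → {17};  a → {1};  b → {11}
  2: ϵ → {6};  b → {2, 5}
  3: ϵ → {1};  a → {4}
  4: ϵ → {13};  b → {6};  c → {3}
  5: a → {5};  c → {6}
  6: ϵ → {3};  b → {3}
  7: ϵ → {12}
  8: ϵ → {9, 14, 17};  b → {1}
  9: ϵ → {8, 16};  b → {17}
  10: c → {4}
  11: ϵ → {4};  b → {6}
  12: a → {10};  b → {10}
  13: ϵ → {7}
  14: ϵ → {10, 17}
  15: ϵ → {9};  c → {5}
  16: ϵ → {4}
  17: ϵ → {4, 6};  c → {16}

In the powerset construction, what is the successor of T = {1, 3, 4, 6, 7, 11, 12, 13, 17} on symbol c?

{1, 3, 4, 6, 7, 12, 13, 16, 17}

4 on c → {3}.
17 on c → {16}.
No c-transition from 1, 3, 6, 7, 11, 12, 13.
Union after reading c: {3, 16}.
Now take the ϵ-closure:
From 3 via ϵ: add 1.
From 16 via ϵ: add 4.
From 1 via ϵ: add 17.
From 4 via ϵ: add 13.
From 13 via ϵ: add 7.
From 17 via ϵ: add 6.
From 7 via ϵ: add 12.
No new states can be added; the closed set is {1, 3, 4, 6, 7, 12, 13, 16, 17}.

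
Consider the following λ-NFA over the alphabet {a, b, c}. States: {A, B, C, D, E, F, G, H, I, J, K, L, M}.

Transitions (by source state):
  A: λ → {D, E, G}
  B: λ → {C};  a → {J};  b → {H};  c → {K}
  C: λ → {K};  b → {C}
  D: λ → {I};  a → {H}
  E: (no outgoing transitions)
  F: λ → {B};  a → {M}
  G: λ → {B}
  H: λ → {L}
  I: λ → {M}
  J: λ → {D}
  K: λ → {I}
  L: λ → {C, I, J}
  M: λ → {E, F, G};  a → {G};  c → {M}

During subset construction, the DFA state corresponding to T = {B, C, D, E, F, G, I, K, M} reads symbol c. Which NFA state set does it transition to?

{B, C, E, F, G, I, K, M}

B on c → {K}.
M on c → {M}.
No c-transition from C, D, E, F, G, I, K.
Union after reading c: {K, M}.
Now take the λ-closure:
From K via λ: add I.
From M via λ: add E, F, G.
From F via λ: add B.
From B via λ: add C.
No new states can be added; the closed set is {B, C, E, F, G, I, K, M}.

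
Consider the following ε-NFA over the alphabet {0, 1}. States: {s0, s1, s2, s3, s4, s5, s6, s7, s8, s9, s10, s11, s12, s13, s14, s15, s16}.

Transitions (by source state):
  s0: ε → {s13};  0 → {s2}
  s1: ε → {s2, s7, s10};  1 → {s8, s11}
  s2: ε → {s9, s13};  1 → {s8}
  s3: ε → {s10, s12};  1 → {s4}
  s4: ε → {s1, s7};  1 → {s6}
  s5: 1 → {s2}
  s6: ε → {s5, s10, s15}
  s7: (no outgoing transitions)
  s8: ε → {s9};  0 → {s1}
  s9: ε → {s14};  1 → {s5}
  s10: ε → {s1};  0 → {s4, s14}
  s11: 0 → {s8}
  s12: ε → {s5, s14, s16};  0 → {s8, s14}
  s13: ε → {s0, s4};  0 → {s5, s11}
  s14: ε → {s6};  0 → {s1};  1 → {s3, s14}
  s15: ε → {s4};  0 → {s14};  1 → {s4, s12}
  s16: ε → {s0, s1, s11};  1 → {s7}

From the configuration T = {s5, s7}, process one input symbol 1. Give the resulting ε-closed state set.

{s0, s1, s2, s4, s5, s6, s7, s9, s10, s13, s14, s15}

s5 on 1 → {s2}.
No 1-transition from s7.
Union after reading 1: {s2}.
Now take the ε-closure:
From s2 via ε: add s9, s13.
From s9 via ε: add s14.
From s13 via ε: add s0, s4.
From s4 via ε: add s1, s7.
From s14 via ε: add s6.
From s1 via ε: add s10.
From s6 via ε: add s5, s15.
No new states can be added; the closed set is {s0, s1, s2, s4, s5, s6, s7, s9, s10, s13, s14, s15}.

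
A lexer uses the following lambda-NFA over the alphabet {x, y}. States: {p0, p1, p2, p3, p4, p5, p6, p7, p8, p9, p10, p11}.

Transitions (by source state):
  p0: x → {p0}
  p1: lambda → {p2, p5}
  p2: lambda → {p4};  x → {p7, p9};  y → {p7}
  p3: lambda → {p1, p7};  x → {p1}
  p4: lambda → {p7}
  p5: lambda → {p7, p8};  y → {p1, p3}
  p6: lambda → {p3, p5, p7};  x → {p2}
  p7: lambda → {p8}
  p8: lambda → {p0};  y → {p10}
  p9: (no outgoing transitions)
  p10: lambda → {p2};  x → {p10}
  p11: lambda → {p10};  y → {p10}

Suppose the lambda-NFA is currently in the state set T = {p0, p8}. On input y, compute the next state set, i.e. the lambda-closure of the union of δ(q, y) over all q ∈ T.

{p0, p2, p4, p7, p8, p10}

p8 on y → {p10}.
No y-transition from p0.
Union after reading y: {p10}.
Now take the lambda-closure:
From p10 via lambda: add p2.
From p2 via lambda: add p4.
From p4 via lambda: add p7.
From p7 via lambda: add p8.
From p8 via lambda: add p0.
No new states can be added; the closed set is {p0, p2, p4, p7, p8, p10}.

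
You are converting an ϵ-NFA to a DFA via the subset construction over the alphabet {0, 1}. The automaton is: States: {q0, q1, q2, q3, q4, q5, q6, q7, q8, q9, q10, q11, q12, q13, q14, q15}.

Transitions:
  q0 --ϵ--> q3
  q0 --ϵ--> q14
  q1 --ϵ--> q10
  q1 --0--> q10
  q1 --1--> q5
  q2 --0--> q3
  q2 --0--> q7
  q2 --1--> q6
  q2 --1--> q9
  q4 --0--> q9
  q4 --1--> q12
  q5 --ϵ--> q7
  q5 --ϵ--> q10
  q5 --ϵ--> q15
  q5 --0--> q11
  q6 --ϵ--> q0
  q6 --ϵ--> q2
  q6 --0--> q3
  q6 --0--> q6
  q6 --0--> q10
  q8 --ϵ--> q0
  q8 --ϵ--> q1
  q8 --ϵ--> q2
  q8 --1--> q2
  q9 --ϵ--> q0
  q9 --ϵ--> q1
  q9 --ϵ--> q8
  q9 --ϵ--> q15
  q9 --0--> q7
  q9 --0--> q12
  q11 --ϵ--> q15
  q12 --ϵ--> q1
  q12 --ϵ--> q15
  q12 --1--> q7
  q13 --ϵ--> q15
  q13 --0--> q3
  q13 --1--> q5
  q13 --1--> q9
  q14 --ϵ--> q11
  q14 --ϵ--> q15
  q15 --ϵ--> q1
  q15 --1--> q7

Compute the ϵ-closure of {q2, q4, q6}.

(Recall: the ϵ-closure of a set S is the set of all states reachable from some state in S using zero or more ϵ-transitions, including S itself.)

{q0, q1, q2, q3, q4, q6, q10, q11, q14, q15}

Start with {q2, q4, q6}.
From q6 via ϵ: add q0.
From q0 via ϵ: add q3, q14.
From q14 via ϵ: add q11, q15.
From q15 via ϵ: add q1.
From q1 via ϵ: add q10.
No new states can be added; the closed set is {q0, q1, q2, q3, q4, q6, q10, q11, q14, q15}.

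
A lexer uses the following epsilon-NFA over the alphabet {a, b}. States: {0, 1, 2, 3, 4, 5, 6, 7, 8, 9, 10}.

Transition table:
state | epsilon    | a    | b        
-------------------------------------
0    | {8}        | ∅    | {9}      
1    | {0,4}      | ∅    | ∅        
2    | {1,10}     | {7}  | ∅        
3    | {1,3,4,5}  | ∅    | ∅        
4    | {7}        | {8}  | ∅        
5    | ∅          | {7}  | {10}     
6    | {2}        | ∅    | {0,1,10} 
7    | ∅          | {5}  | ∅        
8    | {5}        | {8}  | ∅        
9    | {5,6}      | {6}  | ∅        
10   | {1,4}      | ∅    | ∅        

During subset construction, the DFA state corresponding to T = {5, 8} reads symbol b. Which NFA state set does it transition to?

{0, 1, 4, 5, 7, 8, 10}

5 on b → {10}.
No b-transition from 8.
Union after reading b: {10}.
Now take the epsilon-closure:
From 10 via epsilon: add 1, 4.
From 1 via epsilon: add 0.
From 4 via epsilon: add 7.
From 0 via epsilon: add 8.
From 8 via epsilon: add 5.
No new states can be added; the closed set is {0, 1, 4, 5, 7, 8, 10}.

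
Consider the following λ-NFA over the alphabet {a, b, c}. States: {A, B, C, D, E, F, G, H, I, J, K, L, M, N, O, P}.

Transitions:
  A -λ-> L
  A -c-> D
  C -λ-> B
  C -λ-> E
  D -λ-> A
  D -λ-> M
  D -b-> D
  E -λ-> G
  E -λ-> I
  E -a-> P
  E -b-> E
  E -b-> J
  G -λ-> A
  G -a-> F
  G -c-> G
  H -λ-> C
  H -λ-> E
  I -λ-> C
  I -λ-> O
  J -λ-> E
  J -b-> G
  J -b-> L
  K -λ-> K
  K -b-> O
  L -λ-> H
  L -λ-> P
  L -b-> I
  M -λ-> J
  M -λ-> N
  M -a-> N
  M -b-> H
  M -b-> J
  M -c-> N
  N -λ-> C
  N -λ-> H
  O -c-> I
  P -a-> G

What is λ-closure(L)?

{A, B, C, E, G, H, I, L, O, P}

Start with {L}.
From L via λ: add H, P.
From H via λ: add C, E.
From C via λ: add B.
From E via λ: add G, I.
From G via λ: add A.
From I via λ: add O.
No new states can be added; the closed set is {A, B, C, E, G, H, I, L, O, P}.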